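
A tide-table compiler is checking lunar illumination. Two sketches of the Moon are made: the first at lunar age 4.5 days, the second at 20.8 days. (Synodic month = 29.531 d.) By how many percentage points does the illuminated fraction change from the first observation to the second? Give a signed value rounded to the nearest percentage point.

+43 pp

θ₁ = 360° × 4.5/29.531 = 54.9°, f₁ = (1 − cos θ₁)/2 = 0.212.
θ₂ = 360° × 20.8/29.531 = 253.6°, f₂ = (1 − cos θ₂)/2 = 0.641.
Change = f₂ − f₁ = +0.429 → +43 percentage points.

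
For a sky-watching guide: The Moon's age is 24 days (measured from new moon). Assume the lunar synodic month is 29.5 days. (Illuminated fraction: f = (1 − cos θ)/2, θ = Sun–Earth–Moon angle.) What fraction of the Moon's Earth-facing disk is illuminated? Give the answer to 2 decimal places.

Phase angle: θ = 360°·(24 d)/(29.5 d) = 292.9°.
With cos θ = 0.389, the lit fraction is (1 − 0.389)/2 ≈ 0.306.

0.31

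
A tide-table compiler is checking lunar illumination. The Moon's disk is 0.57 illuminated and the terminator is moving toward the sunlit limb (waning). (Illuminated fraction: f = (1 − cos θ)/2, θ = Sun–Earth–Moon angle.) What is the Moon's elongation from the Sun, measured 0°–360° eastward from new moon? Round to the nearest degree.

cos θ = 1 − 2f = -0.140, giving a principal value of 98.0°.
A waning Moon lies in 180°–360°, so θ = 360° − 98.0° = 262.0°.

262°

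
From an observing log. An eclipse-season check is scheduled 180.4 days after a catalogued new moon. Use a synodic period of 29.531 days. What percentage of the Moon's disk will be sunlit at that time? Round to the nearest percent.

11%

180.4/29.531 = 6.109 lunations, so 6 complete cycles and 3.21 d into the next.
Phase angle: θ = 360°·(3.21 d)/(29.531 d) = 39.2°.
Illuminated fraction = (1 − cos 39.2°)/2 = (1 − 0.775)/2 ≈ 0.112, so 11%.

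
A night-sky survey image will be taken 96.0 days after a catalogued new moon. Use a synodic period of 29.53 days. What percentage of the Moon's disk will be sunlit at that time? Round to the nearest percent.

50%

96.0/29.53 = 3.251 lunations, so 3 complete cycles and 7.41 d into the next.
The Moon has covered 7.41/29.53 of its cycle, so θ ≈ 360° × 7.41/29.53 = 90.3°.
Illuminated fraction = (1 − cos 90.3°)/2 = (1 − (-0.006))/2 ≈ 0.503, so 50%.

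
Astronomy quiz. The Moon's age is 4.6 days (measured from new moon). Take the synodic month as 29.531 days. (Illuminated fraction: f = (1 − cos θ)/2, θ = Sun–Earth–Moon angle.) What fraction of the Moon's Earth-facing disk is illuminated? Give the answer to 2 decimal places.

Elongation θ = 360° × 4.6/29.531 ≈ 56.1°.
cos 56.1° = 0.558, so f = (1 − 0.558)/2 = 0.221.

0.22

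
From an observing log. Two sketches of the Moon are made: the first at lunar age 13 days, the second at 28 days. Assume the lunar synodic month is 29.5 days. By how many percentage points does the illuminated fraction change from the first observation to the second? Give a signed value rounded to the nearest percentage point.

-94 percentage points

First observation: θ = 360°·13/29.5 = 158.6°, so f = 0.966.
Second observation: θ = 341.7°, f = 0.025.
Δf = 0.025 − 0.966 = -0.940, i.e. -94 pp.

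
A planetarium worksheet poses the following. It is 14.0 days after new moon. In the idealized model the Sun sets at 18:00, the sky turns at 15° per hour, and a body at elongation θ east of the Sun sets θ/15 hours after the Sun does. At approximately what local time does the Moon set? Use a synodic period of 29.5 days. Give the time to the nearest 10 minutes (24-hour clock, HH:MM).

Elongation θ = 360° × 14.0/29.5 ≈ 170.8°.
Delay after the Sun = 170.8° / (15°/h) ≈ 11.39 h.
18:00 + 11.390 h ≈ 05:23 → 05:20 to the nearest ten minutes.

05:20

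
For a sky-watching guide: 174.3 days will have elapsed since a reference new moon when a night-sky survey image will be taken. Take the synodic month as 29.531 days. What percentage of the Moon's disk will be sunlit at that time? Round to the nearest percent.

9%

174.3/29.531 = 5.902 lunations, so 5 complete cycles and 26.65 d into the next.
The Moon has covered 26.65/29.531 of its cycle, so θ ≈ 360° × 26.65/29.531 = 324.8°.
cos 324.8° = 0.817, so f = (1 − 0.817)/2 = 0.091, so 9%.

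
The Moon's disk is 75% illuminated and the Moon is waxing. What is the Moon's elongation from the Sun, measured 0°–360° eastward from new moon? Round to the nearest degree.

120°

cos θ = 1 − 2f = -0.500, giving a principal value of 120.0°.
Before full moon the principal value applies: θ = 120.0°.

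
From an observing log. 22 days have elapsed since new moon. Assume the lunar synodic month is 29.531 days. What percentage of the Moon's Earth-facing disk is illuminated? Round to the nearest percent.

52%

Elongation θ = 360° × 22/29.531 ≈ 268.2°.
cos 268.2° = (-0.032), so f = (1 − (-0.032))/2 = 0.516, so 52%.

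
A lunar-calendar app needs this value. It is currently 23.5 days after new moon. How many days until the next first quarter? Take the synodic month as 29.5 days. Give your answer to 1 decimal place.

First quarter is 0.25 of the way through the cycle: age 0.25 × 29.5 = 7.375 d.
Already past this cycle's first quarter; the next is at 7.375 + 29.5 = 36.875 d, so 36.875 − 23.5 = 13.375 days.

13.4 days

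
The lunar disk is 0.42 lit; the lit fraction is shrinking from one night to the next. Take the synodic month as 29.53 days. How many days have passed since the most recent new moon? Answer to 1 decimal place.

22.9 days

cos θ = 1 − 2f = 0.160, giving a principal value of 80.8°.
Since the Moon is past full (waning), take the reflex angle: θ = 360° − 80.8° = 279.2°.
At 360°/29.53 d per day, 279.2° corresponds to 22.90 days.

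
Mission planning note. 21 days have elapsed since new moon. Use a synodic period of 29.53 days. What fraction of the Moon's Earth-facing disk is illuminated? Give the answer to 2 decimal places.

Elongation θ = 360° × 21/29.53 ≈ 256.0°.
cos 256.0° = (-0.242), so f = (1 − (-0.242))/2 = 0.621.

0.62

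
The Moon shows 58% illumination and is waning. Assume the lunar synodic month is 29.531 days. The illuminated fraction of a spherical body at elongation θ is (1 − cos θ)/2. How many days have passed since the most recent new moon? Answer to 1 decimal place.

21.4 days

Invert f = (1 − cos θ)/2 to get cos θ = 1 − 2(0.58) = -0.160, hence θ₀ = arccos -0.160 = 99.2°.
A waning Moon lies in 180°–360°, so θ = 360° − 99.2° = 260.8°.
Age = 29.531 × 260.8°/360° ≈ 21.39 days.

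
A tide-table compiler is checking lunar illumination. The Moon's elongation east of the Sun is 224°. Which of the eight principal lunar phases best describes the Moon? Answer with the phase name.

The waning gibbous sector spans roughly 202°–248°; 224° falls inside it.

waning gibbous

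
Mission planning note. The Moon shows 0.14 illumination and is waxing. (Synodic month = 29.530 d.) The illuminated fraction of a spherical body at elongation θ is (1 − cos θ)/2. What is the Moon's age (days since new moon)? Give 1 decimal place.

3.6 days

cos θ = 1 − 2f = 0.720, giving a principal value of 43.9°.
Waxing ⇒ before full, so θ = 43.9°.
At 360°/29.530 d per day, 43.9° corresponds to 3.60 days.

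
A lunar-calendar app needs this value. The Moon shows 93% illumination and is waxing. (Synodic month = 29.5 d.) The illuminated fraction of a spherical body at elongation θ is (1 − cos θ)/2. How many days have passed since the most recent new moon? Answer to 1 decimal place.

Invert f = (1 − cos θ)/2 to get cos θ = 1 − 2(0.93) = -0.860, hence θ₀ = arccos -0.860 = 149.3°.
Before full moon the principal value applies: θ = 149.3°.
Age = 29.5 × 149.3°/360° ≈ 12.24 days.

12.2 days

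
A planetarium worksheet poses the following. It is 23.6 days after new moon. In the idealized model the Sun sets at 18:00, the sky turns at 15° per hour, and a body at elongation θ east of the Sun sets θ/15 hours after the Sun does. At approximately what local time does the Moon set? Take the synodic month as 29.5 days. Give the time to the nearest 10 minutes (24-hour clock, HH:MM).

The Moon has covered 23.6/29.5 of its cycle, so θ ≈ 360° × 23.6/29.5 = 288.0°.
The Moon trails the Sun by θ/15 = 288.0/15 ≈ 19.20 hours.
18:00 + 19.200 h ≈ 13:12 → 13:10 to the nearest ten minutes.

13:10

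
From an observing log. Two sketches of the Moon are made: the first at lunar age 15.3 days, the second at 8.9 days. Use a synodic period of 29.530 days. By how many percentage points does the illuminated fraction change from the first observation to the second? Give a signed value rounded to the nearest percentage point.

θ₁ = 360° × 15.3/29.530 = 186.5°, f₁ = (1 − cos θ₁)/2 = 0.997.
θ₂ = 360° × 8.9/29.530 = 108.5°, f₂ = (1 − cos θ₂)/2 = 0.659.
Change = f₂ − f₁ = -0.338 → -34 percentage points.

-34 percentage points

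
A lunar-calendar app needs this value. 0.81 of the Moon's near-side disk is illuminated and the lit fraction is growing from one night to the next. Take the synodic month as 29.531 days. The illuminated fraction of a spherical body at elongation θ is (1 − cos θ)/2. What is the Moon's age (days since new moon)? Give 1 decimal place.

10.5 days

cos θ = 1 − 2f = -0.620, giving a principal value of 128.3°.
The Moon is waxing (0°–180°), so θ = 128.3° directly.
That fraction of the synodic month is 128.3/360 × 29.531 d ≈ 10.53 d.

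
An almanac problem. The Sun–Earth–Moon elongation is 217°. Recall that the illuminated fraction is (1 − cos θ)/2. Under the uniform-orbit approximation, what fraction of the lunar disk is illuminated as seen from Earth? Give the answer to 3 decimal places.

Half-versine of 217°: (1 − (-0.799))/2 = 0.899.

0.899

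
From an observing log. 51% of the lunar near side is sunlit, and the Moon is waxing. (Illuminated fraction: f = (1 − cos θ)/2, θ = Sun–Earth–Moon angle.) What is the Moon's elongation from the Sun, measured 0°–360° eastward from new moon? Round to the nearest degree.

From f = (1 − cos θ)/2: cos θ = 1 − 2×0.51 = -0.020; arccos → 91.1°.
Waxing ⇒ before full, so θ = 91.1°.

91°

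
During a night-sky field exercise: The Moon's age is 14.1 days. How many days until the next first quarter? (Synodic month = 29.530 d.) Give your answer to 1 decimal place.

First quarter occurs at elongation 90°, i.e. at age 29.530 × 90/360 = 7.383 d.
Already past this cycle's first quarter; the next is at 7.383 + 29.530 = 36.913 d, so 36.913 − 14.1 = 22.813 days.

22.8 days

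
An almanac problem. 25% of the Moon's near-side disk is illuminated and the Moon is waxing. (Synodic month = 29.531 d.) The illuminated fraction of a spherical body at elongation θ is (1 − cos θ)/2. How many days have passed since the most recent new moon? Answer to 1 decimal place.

Invert f = (1 − cos θ)/2 to get cos θ = 1 − 2(0.25) = 0.500, hence θ₀ = arccos 0.500 = 60.0°.
Before full moon the principal value applies: θ = 60.0°.
That fraction of the synodic month is 60.0/360 × 29.531 d ≈ 4.92 d.

4.9 days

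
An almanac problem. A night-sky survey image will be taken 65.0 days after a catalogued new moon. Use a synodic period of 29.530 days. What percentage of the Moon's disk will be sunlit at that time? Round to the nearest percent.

Reduce mod P: 65.0 − 2×29.530 = 5.94 d into the current lunation.
The Moon has covered 5.94/29.530 of its cycle, so θ ≈ 360° × 5.94/29.530 = 72.4°.
Illuminated fraction = (1 − cos 72.4°)/2 = (1 − 0.302)/2 ≈ 0.349, so 35%.

35%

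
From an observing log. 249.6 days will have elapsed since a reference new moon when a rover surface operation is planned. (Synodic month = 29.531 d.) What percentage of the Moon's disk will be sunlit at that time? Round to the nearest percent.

Reduce mod P: 249.6 − 8×29.531 = 13.35 d into the current lunation.
Elongation θ = 360° × 13.35/29.531 ≈ 162.8°.
cos 162.8° = (-0.955), so f = (1 − (-0.955))/2 = 0.978, so 98%.

98%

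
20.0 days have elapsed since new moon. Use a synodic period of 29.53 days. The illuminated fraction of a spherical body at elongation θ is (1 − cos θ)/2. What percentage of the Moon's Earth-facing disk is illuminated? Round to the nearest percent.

The Moon has covered 20.0/29.53 of its cycle, so θ ≈ 360° × 20.0/29.53 = 243.8°.
cos 243.8° = (-0.441), so f = (1 − (-0.441))/2 = 0.721, so 72%.

72%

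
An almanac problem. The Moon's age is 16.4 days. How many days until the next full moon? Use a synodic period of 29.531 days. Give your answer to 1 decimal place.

Full moon is 0.5 of the way through the cycle: age 0.5 × 29.531 = 14.765 d.
Already past this cycle's full moon; the next is at 14.765 + 29.531 = 44.296 d, so 44.296 − 16.4 = 27.896 days.

27.9 days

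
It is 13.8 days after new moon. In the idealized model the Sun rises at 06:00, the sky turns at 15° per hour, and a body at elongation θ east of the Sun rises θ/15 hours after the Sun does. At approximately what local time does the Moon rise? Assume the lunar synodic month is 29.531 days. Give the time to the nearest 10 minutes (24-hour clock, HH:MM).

17:10

The Moon has covered 13.8/29.531 of its cycle, so θ ≈ 360° × 13.8/29.531 = 168.2°.
Delay after the Sun = 168.2° / (15°/h) ≈ 11.22 h.
06:00 + 11.215 h ≈ 17:13 → 17:10 to the nearest ten minutes.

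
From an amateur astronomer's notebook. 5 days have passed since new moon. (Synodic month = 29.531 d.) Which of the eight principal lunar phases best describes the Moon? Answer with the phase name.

At 5/29.531 of the cycle, θ ≈ 61° — the waxing crescent range.

waxing crescent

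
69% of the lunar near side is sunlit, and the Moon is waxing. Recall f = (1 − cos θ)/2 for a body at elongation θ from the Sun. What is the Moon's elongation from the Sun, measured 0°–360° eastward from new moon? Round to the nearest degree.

112°

Invert f = (1 − cos θ)/2 to get cos θ = 1 − 2(0.69) = -0.380, hence θ₀ = arccos -0.380 = 112.3°.
Before full moon the principal value applies: θ = 112.3°.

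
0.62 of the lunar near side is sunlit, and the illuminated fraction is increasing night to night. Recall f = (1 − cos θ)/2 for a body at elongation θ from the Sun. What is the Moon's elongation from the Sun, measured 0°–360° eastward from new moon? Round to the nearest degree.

cos θ = 1 − 2f = -0.240, giving a principal value of 103.9°.
The Moon is waxing (0°–180°), so θ = 103.9° directly.

104°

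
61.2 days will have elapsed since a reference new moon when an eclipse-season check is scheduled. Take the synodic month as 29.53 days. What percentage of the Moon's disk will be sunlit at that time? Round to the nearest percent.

61.2 d spans 2 complete synodic months (2 × 29.53 = 59.06 d) plus 2.14 d.
The Moon has covered 2.14/29.53 of its cycle, so θ ≈ 360° × 2.14/29.53 = 26.1°.
Illuminated fraction = (1 − cos 26.1°)/2 = (1 − 0.898)/2 ≈ 0.051, so 5%.

5%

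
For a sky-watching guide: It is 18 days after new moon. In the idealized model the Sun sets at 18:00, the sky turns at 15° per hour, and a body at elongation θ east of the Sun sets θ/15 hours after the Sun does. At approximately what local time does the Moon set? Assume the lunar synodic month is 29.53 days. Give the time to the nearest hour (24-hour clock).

09:00

Elongation θ = 360° × 18/29.53 ≈ 219.4°.
The Moon trails the Sun by θ/15 = 219.4/15 ≈ 14.63 hours.
18:00 + 14.63 h ≈ 08:38 → 09:00 to the nearest hour.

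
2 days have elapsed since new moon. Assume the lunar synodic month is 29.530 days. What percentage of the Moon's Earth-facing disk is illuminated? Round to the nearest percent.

4%

Elongation θ = 360° × 2/29.530 ≈ 24.4°.
Illuminated fraction = (1 − cos 24.4°)/2 = (1 − 0.911)/2 ≈ 0.045, so 4%.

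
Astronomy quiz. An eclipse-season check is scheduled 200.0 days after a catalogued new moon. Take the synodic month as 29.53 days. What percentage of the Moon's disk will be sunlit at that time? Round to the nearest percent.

43%

200.0/29.53 = 6.773 lunations, so 6 complete cycles and 22.82 d into the next.
Phase angle: θ = 360°·(22.82 d)/(29.53 d) = 278.2°.
With cos θ = 0.143, the lit fraction is (1 − 0.143)/2 ≈ 0.429, so 43%.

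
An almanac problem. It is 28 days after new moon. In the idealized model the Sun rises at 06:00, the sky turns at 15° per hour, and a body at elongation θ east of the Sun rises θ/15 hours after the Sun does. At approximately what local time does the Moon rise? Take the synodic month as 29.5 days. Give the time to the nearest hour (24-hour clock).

05:00

Elongation θ = 360° × 28/29.5 ≈ 341.7°.
At 15° of sky rotation per hour, 341.7° corresponds to a 22.78 h lag.
06:00 + 22.78 h ≈ 04:47 → 05:00 to the nearest hour.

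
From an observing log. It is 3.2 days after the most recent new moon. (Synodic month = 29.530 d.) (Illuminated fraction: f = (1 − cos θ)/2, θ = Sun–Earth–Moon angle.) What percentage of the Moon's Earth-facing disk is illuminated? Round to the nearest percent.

11%

Phase angle: θ = 360°·(3.2 d)/(29.530 d) = 39.0°.
With cos θ = 0.777, the lit fraction is (1 − 0.777)/2 ≈ 0.111, so 11%.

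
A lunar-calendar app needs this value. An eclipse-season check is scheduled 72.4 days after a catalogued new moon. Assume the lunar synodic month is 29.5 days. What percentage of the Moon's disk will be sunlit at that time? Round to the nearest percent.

98%

72.4/29.5 = 2.454 lunations, so 2 complete cycles and 13.40 d into the next.
Elongation θ = 360° × 13.40/29.5 ≈ 163.5°.
Illuminated fraction = (1 − cos 163.5°)/2 = (1 − (-0.959))/2 ≈ 0.979, so 98%.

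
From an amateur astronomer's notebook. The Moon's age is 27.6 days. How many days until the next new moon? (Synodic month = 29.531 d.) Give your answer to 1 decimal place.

1.9 days

The next new moon completes the synodic month: 29.531 − 27.6 = 1.931 days.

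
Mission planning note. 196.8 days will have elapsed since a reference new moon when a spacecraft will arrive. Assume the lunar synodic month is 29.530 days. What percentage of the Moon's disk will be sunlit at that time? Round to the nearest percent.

196.8/29.530 = 6.664 lunations, so 6 complete cycles and 19.62 d into the next.
Elongation θ = 360° × 19.62/29.530 ≈ 239.2°.
With cos θ = (-0.512), the lit fraction is (1 − (-0.512))/2 ≈ 0.756, so 76%.

76%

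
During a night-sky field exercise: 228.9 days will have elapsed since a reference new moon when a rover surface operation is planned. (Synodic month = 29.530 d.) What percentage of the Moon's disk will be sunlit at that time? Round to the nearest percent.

228.9 d spans 7 complete synodic months (7 × 29.530 = 206.71 d) plus 22.19 d.
The Moon has covered 22.19/29.530 of its cycle, so θ ≈ 360° × 22.19/29.530 = 270.5°.
cos 270.5° = 0.009, so f = (1 − 0.009)/2 = 0.495, so 50%.

50%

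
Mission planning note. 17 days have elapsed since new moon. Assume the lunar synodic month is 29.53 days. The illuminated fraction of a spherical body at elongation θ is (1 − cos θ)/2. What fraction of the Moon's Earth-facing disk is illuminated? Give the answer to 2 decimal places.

Elongation θ = 360° × 17/29.53 ≈ 207.2°.
With cos θ = (-0.889), the lit fraction is (1 − (-0.889))/2 ≈ 0.945.

0.94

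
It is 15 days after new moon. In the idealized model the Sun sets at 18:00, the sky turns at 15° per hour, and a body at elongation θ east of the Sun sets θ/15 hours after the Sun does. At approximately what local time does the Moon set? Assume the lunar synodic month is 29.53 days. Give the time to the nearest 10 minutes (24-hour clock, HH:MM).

Elongation θ = 360° × 15/29.53 ≈ 182.9°.
At 15° of sky rotation per hour, 182.9° corresponds to a 12.19 h lag.
18:00 + 12.191 h ≈ 06:11 → 06:10 to the nearest ten minutes.

06:10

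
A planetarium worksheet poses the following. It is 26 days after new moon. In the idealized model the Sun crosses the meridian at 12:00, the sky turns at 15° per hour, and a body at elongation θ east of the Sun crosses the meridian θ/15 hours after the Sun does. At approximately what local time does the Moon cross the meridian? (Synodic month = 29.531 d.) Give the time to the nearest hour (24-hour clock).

09:00

Phase angle: θ = 360°·(26 d)/(29.531 d) = 317.0°.
At 15° of sky rotation per hour, 317.0° corresponds to a 21.13 h lag.
12:00 + 21.13 h ≈ 09:08 → 09:00 to the nearest hour.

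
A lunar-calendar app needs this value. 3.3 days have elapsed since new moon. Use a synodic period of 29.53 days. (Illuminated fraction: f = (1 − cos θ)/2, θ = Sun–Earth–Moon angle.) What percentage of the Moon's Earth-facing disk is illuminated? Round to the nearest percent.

12%

Phase angle: θ = 360°·(3.3 d)/(29.53 d) = 40.2°.
Illuminated fraction = (1 − cos 40.2°)/2 = (1 − 0.763)/2 ≈ 0.118, so 12%.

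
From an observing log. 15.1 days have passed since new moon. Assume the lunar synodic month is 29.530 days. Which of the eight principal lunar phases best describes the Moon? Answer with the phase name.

At 15.1/29.530 of the cycle, θ ≈ 184° — the full moon range.

full moon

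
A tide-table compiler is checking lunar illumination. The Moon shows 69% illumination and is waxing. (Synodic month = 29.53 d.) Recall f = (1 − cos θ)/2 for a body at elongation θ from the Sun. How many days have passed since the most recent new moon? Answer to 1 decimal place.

9.2 days

From f = (1 − cos θ)/2: cos θ = 1 − 2×0.69 = -0.380; arccos → 112.3°.
The Moon is waxing (0°–180°), so θ = 112.3° directly.
Age = 29.53 × 112.3°/360° ≈ 9.21 days.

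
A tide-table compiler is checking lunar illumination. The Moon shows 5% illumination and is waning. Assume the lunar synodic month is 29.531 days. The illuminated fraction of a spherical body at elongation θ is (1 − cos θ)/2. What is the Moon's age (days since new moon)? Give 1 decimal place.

Invert f = (1 − cos θ)/2 to get cos θ = 1 − 2(0.05) = 0.900, hence θ₀ = arccos 0.900 = 25.8°.
Since the Moon is past full (waning), take the reflex angle: θ = 360° − 25.8° = 334.2°.
Age = 29.531 × 334.2°/360° ≈ 27.41 days.

27.4 days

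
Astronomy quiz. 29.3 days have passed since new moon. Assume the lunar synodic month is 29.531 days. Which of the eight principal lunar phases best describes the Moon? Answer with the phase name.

new moon

θ ≈ 360° × 29.3/29.531 = 357°, which falls in the new moon sector.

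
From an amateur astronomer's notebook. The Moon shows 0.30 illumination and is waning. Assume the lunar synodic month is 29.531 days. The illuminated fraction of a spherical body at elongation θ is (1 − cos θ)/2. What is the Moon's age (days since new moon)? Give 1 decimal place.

cos θ = 1 − 2f = 0.400, giving a principal value of 66.4°.
Waning ⇒ past full, so θ = 360° − 66.4° = 293.6°.
Age = 29.531 × 293.6°/360° ≈ 24.08 days.

24.1 days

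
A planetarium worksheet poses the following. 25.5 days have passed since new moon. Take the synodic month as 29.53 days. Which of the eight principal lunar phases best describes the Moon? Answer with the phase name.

At 25.5/29.53 of the cycle, θ ≈ 311° — the waning crescent range.

waning crescent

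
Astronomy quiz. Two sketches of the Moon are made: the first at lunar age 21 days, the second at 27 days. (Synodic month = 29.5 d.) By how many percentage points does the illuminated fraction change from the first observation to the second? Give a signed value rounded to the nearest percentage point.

First observation: θ = 360°·21/29.5 = 256.3°, so f = 0.619.
Second observation: θ = 329.5°, f = 0.069.
Δf = 0.069 − 0.619 = -0.549, i.e. -55 pp.

-55 percentage points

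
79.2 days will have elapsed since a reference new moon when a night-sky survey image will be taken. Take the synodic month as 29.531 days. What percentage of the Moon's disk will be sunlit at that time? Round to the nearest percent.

79.2 d spans 2 complete synodic months (2 × 29.531 = 59.06 d) plus 20.14 d.
Elongation θ = 360° × 20.14/29.531 ≈ 245.5°.
cos 245.5° = (-0.415), so f = (1 − (-0.415))/2 = 0.707, so 71%.

71%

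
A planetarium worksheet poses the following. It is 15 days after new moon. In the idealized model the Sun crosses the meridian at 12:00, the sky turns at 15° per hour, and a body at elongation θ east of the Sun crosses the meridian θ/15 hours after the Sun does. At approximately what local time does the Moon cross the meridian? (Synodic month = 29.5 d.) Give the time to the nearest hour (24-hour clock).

Elongation θ = 360° × 15/29.5 ≈ 183.1°.
The Moon trails the Sun by θ/15 = 183.1/15 ≈ 12.20 hours.
12:00 + 12.20 h ≈ 00:12 → 00:00 to the nearest hour.

00:00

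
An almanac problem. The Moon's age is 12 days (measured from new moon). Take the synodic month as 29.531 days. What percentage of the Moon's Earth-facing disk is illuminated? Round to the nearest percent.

The Moon has covered 12/29.531 of its cycle, so θ ≈ 360° × 12/29.531 = 146.3°.
Illuminated fraction = (1 − cos 146.3°)/2 = (1 − (-0.832))/2 ≈ 0.916, so 92%.

92%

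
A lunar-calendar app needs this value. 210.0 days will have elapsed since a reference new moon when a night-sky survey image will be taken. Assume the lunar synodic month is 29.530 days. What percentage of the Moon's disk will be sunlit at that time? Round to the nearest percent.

210.0 d spans 7 complete synodic months (7 × 29.530 = 206.71 d) plus 3.29 d.
Phase angle: θ = 360°·(3.29 d)/(29.530 d) = 40.1°.
With cos θ = 0.765, the lit fraction is (1 − 0.765)/2 ≈ 0.118, so 12%.

12%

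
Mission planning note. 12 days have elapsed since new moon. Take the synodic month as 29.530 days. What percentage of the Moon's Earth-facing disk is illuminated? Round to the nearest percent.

Elongation θ = 360° × 12/29.530 ≈ 146.3°.
cos 146.3° = (-0.832), so f = (1 − (-0.832))/2 = 0.916, so 92%.

92%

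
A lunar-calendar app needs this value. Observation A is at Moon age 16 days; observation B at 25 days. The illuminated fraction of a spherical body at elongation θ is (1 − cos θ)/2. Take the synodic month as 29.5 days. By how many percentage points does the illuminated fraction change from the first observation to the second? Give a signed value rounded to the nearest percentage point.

First observation: θ = 360°·16/29.5 = 195.3°, so f = 0.982.
Second observation: θ = 305.1°, f = 0.213.
Δf = 0.213 − 0.982 = -0.770, i.e. -77 pp.

-77 pp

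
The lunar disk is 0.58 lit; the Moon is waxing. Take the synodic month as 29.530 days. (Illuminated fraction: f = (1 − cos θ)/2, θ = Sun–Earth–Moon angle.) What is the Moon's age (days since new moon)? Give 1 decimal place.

8.1 days

From f = (1 − cos θ)/2: cos θ = 1 − 2×0.58 = -0.160; arccos → 99.2°.
Waxing ⇒ before full, so θ = 99.2°.
At 360°/29.530 d per day, 99.2° corresponds to 8.14 days.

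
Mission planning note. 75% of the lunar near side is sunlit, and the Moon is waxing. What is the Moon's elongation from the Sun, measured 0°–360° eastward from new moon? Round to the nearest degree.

120°

Invert f = (1 − cos θ)/2 to get cos θ = 1 − 2(0.75) = -0.500, hence θ₀ = arccos -0.500 = 120.0°.
The Moon is waxing (0°–180°), so θ = 120.0° directly.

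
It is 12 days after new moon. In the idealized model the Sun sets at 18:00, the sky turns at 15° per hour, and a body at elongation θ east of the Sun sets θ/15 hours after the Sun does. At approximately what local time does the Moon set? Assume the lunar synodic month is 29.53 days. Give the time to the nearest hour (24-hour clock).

04:00

The Moon has covered 12/29.53 of its cycle, so θ ≈ 360° × 12/29.53 = 146.3°.
Delay after the Sun = 146.3° / (15°/h) ≈ 9.75 h.
18:00 + 9.75 h ≈ 03:45 → 04:00 to the nearest hour.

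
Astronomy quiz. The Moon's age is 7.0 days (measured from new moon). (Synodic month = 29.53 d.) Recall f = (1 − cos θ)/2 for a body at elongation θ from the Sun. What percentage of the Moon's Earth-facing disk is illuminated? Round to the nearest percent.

46%

The Moon has covered 7.0/29.53 of its cycle, so θ ≈ 360° × 7.0/29.53 = 85.3°.
With cos θ = 0.081, the lit fraction is (1 − 0.081)/2 ≈ 0.459, so 46%.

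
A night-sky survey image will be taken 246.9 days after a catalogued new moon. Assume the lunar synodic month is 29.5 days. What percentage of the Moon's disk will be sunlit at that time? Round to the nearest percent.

84%

Reduce mod P: 246.9 − 8×29.5 = 10.90 d into the current lunation.
Elongation θ = 360° × 10.90/29.5 ≈ 133.0°.
With cos θ = (-0.682), the lit fraction is (1 − (-0.682))/2 ≈ 0.841, so 84%.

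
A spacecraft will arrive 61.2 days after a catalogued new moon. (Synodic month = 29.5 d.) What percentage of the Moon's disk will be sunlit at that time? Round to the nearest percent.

5%

61.2 d spans 2 complete synodic months (2 × 29.5 = 59.00 d) plus 2.20 d.
The Moon has covered 2.20/29.5 of its cycle, so θ ≈ 360° × 2.20/29.5 = 26.8°.
With cos θ = 0.892, the lit fraction is (1 − 0.892)/2 ≈ 0.054, so 5%.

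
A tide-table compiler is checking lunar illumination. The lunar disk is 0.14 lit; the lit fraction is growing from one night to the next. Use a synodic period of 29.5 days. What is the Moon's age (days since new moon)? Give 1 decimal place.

3.6 days

From f = (1 − cos θ)/2: cos θ = 1 − 2×0.14 = 0.720; arccos → 43.9°.
Waxing ⇒ before full, so θ = 43.9°.
At 360°/29.5 d per day, 43.9° corresponds to 3.60 days.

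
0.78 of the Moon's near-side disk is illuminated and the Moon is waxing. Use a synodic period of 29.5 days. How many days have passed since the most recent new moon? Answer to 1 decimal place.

10.2 days

Invert f = (1 − cos θ)/2 to get cos θ = 1 − 2(0.78) = -0.560, hence θ₀ = arccos -0.560 = 124.1°.
The Moon is waxing (0°–180°), so θ = 124.1° directly.
At 360°/29.5 d per day, 124.1° corresponds to 10.17 days.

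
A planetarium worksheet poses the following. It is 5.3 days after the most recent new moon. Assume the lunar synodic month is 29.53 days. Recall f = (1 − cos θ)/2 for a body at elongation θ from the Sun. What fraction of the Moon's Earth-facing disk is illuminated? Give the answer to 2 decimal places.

The Moon has covered 5.3/29.53 of its cycle, so θ ≈ 360° × 5.3/29.53 = 64.6°.
Illuminated fraction = (1 − cos 64.6°)/2 = (1 − 0.429)/2 ≈ 0.286.

0.29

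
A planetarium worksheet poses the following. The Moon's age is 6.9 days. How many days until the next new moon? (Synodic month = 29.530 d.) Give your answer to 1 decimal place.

22.6 days

The next new moon completes the synodic month: 29.530 − 6.9 = 22.630 days.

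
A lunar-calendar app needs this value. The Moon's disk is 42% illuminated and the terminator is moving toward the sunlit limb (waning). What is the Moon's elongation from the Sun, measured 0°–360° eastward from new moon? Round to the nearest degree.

Invert f = (1 − cos θ)/2 to get cos θ = 1 − 2(0.42) = 0.160, hence θ₀ = arccos 0.160 = 80.8°.
Since the Moon is past full (waning), take the reflex angle: θ = 360° − 80.8° = 279.2°.

279°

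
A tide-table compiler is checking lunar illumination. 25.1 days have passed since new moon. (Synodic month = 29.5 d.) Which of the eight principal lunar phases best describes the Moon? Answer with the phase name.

θ ≈ 360° × 25.1/29.5 = 306°, which falls in the waning crescent sector.

waning crescent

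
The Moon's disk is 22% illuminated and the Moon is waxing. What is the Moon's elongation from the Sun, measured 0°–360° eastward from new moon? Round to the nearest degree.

56°

cos θ = 1 − 2f = 0.560, giving a principal value of 55.9°.
Before full moon the principal value applies: θ = 55.9°.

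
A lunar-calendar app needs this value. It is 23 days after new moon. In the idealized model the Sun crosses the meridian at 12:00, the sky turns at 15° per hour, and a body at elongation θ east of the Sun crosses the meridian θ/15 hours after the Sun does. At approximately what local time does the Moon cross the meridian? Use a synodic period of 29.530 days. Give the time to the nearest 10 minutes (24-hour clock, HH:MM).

Phase angle: θ = 360°·(23 d)/(29.530 d) = 280.4°.
Delay after the Sun = 280.4° / (15°/h) ≈ 18.69 h.
12:00 + 18.693 h ≈ 06:42 → 06:40 to the nearest ten minutes.

06:40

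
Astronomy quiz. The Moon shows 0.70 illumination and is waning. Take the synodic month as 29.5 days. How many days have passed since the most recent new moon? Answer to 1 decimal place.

Invert f = (1 − cos θ)/2 to get cos θ = 1 − 2(0.70) = -0.400, hence θ₀ = arccos -0.400 = 113.6°.
Since the Moon is past full (waning), take the reflex angle: θ = 360° − 113.6° = 246.4°.
At 360°/29.5 d per day, 246.4° corresponds to 20.19 days.

20.2 days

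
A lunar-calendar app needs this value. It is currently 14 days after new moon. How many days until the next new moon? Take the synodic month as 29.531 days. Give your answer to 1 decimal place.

15.5 days

The next new moon completes the synodic month: 29.531 − 14 = 15.531 days.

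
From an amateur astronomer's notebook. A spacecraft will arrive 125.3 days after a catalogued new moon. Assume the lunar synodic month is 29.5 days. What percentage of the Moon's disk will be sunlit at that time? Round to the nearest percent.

125.3/29.5 = 4.247 lunations, so 4 complete cycles and 7.30 d into the next.
The Moon has covered 7.30/29.5 of its cycle, so θ ≈ 360° × 7.30/29.5 = 89.1°.
With cos θ = 0.016, the lit fraction is (1 − 0.016)/2 ≈ 0.492, so 49%.

49%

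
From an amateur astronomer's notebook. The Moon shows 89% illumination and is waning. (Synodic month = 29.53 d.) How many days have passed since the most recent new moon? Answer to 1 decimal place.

17.9 days

cos θ = 1 − 2f = -0.780, giving a principal value of 141.3°.
Since the Moon is past full (waning), take the reflex angle: θ = 360° − 141.3° = 218.7°.
At 360°/29.53 d per day, 218.7° corresponds to 17.94 days.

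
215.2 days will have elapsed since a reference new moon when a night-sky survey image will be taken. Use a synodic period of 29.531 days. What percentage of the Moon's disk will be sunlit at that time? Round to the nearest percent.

215.2/29.531 = 7.287 lunations, so 7 complete cycles and 8.48 d into the next.
The Moon has covered 8.48/29.531 of its cycle, so θ ≈ 360° × 8.48/29.531 = 103.4°.
With cos θ = (-0.232), the lit fraction is (1 − (-0.232))/2 ≈ 0.616, so 62%.

62%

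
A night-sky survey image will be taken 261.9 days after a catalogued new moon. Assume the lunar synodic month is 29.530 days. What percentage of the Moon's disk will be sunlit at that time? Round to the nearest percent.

261.9/29.530 = 8.869 lunations, so 8 complete cycles and 25.66 d into the next.
The Moon has covered 25.66/29.530 of its cycle, so θ ≈ 360° × 25.66/29.530 = 312.8°.
Illuminated fraction = (1 − cos 312.8°)/2 = (1 − 0.680)/2 ≈ 0.160, so 16%.

16%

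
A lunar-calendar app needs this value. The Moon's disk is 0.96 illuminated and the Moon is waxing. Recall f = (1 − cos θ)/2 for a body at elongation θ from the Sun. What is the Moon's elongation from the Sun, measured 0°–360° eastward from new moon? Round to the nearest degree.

157°

Invert f = (1 − cos θ)/2 to get cos θ = 1 − 2(0.96) = -0.920, hence θ₀ = arccos -0.920 = 156.9°.
The Moon is waxing (0°–180°), so θ = 156.9° directly.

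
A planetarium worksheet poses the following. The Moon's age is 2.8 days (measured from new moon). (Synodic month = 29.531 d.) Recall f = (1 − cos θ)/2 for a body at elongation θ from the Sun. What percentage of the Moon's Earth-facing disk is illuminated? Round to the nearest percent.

Phase angle: θ = 360°·(2.8 d)/(29.531 d) = 34.1°.
Illuminated fraction = (1 − cos 34.1°)/2 = (1 − 0.828)/2 ≈ 0.086, so 9%.

9%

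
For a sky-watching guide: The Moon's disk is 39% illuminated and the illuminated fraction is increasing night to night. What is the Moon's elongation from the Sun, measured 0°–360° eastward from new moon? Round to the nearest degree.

cos θ = 1 − 2f = 0.220, giving a principal value of 77.3°.
Before full moon the principal value applies: θ = 77.3°.

77°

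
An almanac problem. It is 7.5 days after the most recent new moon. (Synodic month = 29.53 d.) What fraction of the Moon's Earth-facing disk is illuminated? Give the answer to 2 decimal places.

0.51

Elongation θ = 360° × 7.5/29.53 ≈ 91.4°.
With cos θ = (-0.025), the lit fraction is (1 − (-0.025))/2 ≈ 0.512.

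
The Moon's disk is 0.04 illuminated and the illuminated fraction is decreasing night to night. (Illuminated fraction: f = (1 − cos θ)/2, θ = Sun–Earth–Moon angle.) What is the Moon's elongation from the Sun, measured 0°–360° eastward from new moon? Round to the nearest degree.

337°

Invert f = (1 − cos θ)/2 to get cos θ = 1 − 2(0.04) = 0.920, hence θ₀ = arccos 0.920 = 23.1°.
Since the Moon is past full (waning), take the reflex angle: θ = 360° − 23.1° = 336.9°.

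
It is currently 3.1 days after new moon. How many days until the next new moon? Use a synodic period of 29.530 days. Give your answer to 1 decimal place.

One full lunation from the last new moon is 29.530 d; remaining = 29.530 − 3.1 = 26.430 d.

26.4 days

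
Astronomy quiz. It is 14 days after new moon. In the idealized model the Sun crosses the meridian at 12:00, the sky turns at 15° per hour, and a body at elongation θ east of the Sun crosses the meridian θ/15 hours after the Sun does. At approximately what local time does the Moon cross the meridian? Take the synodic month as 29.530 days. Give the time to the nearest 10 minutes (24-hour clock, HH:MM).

Elongation θ = 360° × 14/29.530 ≈ 170.7°.
The Moon trails the Sun by θ/15 = 170.7/15 ≈ 11.38 hours.
12:00 + 11.378 h ≈ 23:23 → 23:20 to the nearest ten minutes.

23:20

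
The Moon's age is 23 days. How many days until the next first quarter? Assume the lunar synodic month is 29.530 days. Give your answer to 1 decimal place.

13.9 days

First quarter occurs at elongation 90°, i.e. at age 29.530 × 90/360 = 7.383 d.
This lunation's first quarter (7.383 d) has passed, so add one period: 36.913 − 23 = 13.913 days.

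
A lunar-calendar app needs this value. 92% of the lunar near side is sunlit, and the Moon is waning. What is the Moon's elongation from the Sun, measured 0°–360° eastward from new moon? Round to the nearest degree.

From f = (1 − cos θ)/2: cos θ = 1 − 2×0.92 = -0.840; arccos → 147.1°.
Waning ⇒ past full, so θ = 360° − 147.1° = 212.9°.

213°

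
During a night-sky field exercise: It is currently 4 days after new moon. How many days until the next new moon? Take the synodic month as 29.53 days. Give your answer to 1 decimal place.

25.5 days

The next new moon completes the synodic month: 29.53 − 4 = 25.530 days.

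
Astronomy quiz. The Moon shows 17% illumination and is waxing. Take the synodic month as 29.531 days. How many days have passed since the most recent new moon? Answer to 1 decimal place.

cos θ = 1 − 2f = 0.660, giving a principal value of 48.7°.
The Moon is waxing (0°–180°), so θ = 48.7° directly.
Age = 29.531 × 48.7°/360° ≈ 3.99 days.

4.0 days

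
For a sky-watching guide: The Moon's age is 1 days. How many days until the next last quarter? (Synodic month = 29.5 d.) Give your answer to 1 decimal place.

21.1 days

Last quarter occurs at elongation 270°, i.e. at age 29.5 × 270/360 = 22.125 d.
That is 22.125 − 1 = 21.125 days ahead.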